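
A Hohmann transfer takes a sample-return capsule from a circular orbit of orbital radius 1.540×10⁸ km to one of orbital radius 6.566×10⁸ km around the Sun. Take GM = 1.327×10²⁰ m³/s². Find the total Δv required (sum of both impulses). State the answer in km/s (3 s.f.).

r₁ = 1.540×10⁸ km = 1.540×10¹¹ m.
r₂ = 6.566×10⁸ km = 6.566×10¹¹ m.
Transfer ellipse a_t = (r₁ + r₂)/2 = 4.053×10¹¹ m.
At r₁: circular v_c1 = √(μ/r₁) = 29350 m/s; transfer-perihelion v_p = √[μ(2/r₁ − 1/a_t)] = 37360 m/s.
Δv₁ = v_p − v_c1 = 8008 m/s.
At r₂: circular v_c2 = √(μ/r₂) = 14220 m/s; transfer-aphelion v_a = √[μ(2/r₂ − 1/a_t)] = 8763 m/s.
Δv₂ = v_c2 − v_a = 5453 m/s.
Total Δv = Δv₁ + Δv₂ = 13460 m/s = 13.46 km/s.

Δv_total ≈ 13.5 km/s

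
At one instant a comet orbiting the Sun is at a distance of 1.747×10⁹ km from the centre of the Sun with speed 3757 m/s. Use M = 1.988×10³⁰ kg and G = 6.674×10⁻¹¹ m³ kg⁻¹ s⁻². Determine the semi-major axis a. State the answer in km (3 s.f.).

μ = GM = 6.674×10⁻¹¹ × 1.988×10³⁰ = 1.327×10²⁰ m³/s².
r = 1.747×10¹² m.
Vis-viva rearranged: 1/a = 2/r − v²/μ = 1.145×10⁻¹² − 1.064×10⁻¹³ = 1.038×10⁻¹² m⁻¹.
a = 9.630×10¹¹ m = 9.6299×10⁸ km.

a ≈ 9.63×10⁸ km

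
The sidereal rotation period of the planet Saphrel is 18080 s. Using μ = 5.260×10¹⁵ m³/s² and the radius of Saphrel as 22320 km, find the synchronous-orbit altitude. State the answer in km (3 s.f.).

A synchronous orbit has period T, so by Kepler's third law a = (μT²/4π²)^(1/3).
μT²/4π² = 5.260×10¹⁵ × (1.808×10⁴)² / 39.48 = 4.355×10²² m³.
a = 3.518×10⁷ m = 35184 km.
Altitude h = a − R = 35184 − 22320 = 12864 km.

h_sync ≈ 12900 km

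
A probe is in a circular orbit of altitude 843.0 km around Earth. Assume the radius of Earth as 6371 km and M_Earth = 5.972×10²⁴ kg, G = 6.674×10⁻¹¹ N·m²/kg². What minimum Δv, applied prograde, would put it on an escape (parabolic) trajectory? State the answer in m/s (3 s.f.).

Δv ≈ 3080 m/s

μ = GM = 6.674×10⁻¹¹ × 5.972×10²⁴ = 3.986×10¹⁴ m³/s².
r = 6371 + 843.0 = 7214.0 km = 7.2140×10⁶ m.
Circular speed v_c = √(μ/r) = 7433 m/s.
Escape speed v_esc = √(2μ/r) = √2 × v_c = 10510 m/s.
Δv = v_esc − v_c = 3079 m/s.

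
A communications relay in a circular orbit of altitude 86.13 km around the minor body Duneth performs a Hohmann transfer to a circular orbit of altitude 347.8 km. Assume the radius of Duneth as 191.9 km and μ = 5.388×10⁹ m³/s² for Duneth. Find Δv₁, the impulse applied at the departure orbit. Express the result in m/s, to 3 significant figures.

r₁ = 191.9 + 86.13 = 278.03 km = 2.7803×10⁵ m.
r₂ = 191.9 + 347.8 = 539.70 km = 5.3970×10⁵ m.
Transfer ellipse a_t = (r₁ + r₂)/2 = 4.089×10⁵ m.
At r₁: circular v_c1 = √(μ/r₁) = 139.2 m/s; transfer-periapsis v_p = √[μ(2/r₁ − 1/a_t)] = 159.9 m/s.
Δv₁ = v_p − v_c1 = 20.73 m/s.

Δv ≈ 20.7 m/s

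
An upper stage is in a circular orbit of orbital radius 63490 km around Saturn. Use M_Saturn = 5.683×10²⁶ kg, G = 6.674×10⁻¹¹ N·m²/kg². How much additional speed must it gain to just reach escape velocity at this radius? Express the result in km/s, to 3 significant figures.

Δv ≈ 10.1 km/s

μ = GM = 6.674×10⁻¹¹ × 5.683×10²⁶ = 3.793×10¹⁶ m³/s².
r = 63490 km = 6.349×10⁷ m.
Circular speed v_c = √(μ/r) = 24440 m/s.
Escape speed v_esc = √(2μ/r) = √2 × v_c = 34570 m/s.
Δv = v_esc − v_c = 10120 m/s = 10.12 km/s.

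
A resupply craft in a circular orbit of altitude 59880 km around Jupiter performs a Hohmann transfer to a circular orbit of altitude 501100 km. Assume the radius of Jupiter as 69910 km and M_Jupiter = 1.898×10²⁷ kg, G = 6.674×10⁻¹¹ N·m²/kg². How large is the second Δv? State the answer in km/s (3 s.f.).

Δv ≈ 5.83 km/s

μ = GM = 6.674×10⁻¹¹ × 1.898×10²⁷ = 1.267×10¹⁷ m³/s².
r₁ = 69910 + 59880 = 129790 km = 1.2979×10⁸ m.
r₂ = 69910 + 501100 = 571010 km = 5.7101×10⁸ m.
Transfer ellipse a_t = (r₁ + r₂)/2 = 3.504×10⁸ m.
At r₁: circular v_c1 = √(μ/r₁) = 31240 m/s; transfer-perijove v_p = √[μ(2/r₁ − 1/a_t)] = 39880 m/s.
At r₂: circular v_c2 = √(μ/r₂) = 14890 m/s; transfer-apojove v_a = √[μ(2/r₂ − 1/a_t)] = 9065 m/s.
Δv₂ = v_c2 − v_a = 5829 m/s.
= 5.829 km/s.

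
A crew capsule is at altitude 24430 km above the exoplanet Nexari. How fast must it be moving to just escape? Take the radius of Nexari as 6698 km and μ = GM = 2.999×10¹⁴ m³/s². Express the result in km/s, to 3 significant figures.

r = 6698 + 24430 = 31128 km = 3.1128×10⁷ m.
Escape speed v_esc = √(2μ/r) = √(2 × 2.999×10¹⁴ / 3.113×10⁷) = √(1.927×10⁷) = 4390 m/s.
= 4.390 km/s.

v_esc ≈ 4.39 km/s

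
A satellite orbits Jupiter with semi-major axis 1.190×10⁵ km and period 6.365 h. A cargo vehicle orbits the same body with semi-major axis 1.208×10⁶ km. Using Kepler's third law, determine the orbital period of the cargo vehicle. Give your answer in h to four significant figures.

Kepler's third law: T² ∝ a³, so T₂ = T₁ (a₂/a₁)^(3/2).
a₂/a₁ = 10.15, (a₂/a₁)^(3/2) = 32.34.
T₂ = 6.365 × 32.34 = 205.9 h.

T₂ ≈ 205.9 h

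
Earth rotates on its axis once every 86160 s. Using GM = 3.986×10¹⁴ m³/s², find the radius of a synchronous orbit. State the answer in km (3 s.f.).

A synchronous orbit has period T, so by Kepler's third law a = (μT²/4π²)^(1/3).
μT²/4π² = 3.986×10¹⁴ × (8.616×10⁴)² / 39.48 = 7.495×10²² m³.
a = 4.216×10⁷ m = 42163 km.

r_sync ≈ 42200 km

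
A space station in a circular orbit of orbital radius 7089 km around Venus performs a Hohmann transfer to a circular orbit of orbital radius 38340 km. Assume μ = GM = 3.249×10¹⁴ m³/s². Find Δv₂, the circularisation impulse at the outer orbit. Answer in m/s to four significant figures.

r₁ = 7089 km = 7.089×10⁶ m.
r₂ = 38340 km = 3.834×10⁷ m.
Transfer ellipse a_t = (r₁ + r₂)/2 = 2.271×10⁷ m.
At r₁: circular v_c1 = √(μ/r₁) = 6770 m/s; transfer-periapsis v_p = √[μ(2/r₁ − 1/a_t)] = 8795 m/s.
At r₂: circular v_c2 = √(μ/r₂) = 2911 m/s; transfer-apoapsis v_a = √[μ(2/r₂ − 1/a_t)] = 1626 m/s.
Δv₂ = v_c2 − v_a = 1285 m/s.

Δv ≈ 1285 m/s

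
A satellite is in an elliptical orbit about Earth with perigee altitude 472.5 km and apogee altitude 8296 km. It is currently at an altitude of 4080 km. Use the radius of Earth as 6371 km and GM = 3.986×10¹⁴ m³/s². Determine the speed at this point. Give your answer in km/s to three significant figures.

r_p = 6371 + 472.5 = 6843.5 km = 6.8435×10⁶ m.
r_a = 6371 + 8296 = 14667 km = 1.4667×10⁷ m.
r = 6371 + 4080 = 10451 km = 1.045×10⁷ m.
Semi-major axis a = (r_p + r_a)/2 = 10755 km = 1.076×10⁷ m.
Vis-viva: v² = μ(2/r − 1/a) = 3.986×10¹⁴ × (1.914×10⁻⁷ − 9.298×10⁻⁸) = 3.922×10⁷ m²/s².
v = 6262 m/s = 6.262 km/s.

v ≈ 6.26 km/s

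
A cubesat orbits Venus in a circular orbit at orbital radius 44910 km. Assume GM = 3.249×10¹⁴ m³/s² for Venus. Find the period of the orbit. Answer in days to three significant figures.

r = 44910 km = 4.491×10⁷ m.
Kepler's third law: T = 2π√(r³/μ) = 2π√((4.491×10⁷)³ / 3.249×10¹⁴).
r³/μ = 2.788×10⁸ s², so T = 2π × 1.670×10⁴ = 1.049×10⁵ s.
Converting: 1.049×10⁵ s ÷ 86400 = 1.214 days.

T ≈ 1.21 days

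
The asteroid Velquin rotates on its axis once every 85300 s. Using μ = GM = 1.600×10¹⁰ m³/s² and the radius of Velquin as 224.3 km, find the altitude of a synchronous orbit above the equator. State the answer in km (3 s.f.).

A synchronous orbit has period T, so by Kepler's third law a = (μT²/4π²)^(1/3).
μT²/4π² = 1.600×10¹⁰ × (8.530×10⁴)² / 39.48 = 2.949×10¹⁸ m³.
a = 1.434×10⁶ m = 1434.0 km.
Altitude h = a − R = 1434.0 − 224.3 = 1209.7 km.

h_sync ≈ 1210 km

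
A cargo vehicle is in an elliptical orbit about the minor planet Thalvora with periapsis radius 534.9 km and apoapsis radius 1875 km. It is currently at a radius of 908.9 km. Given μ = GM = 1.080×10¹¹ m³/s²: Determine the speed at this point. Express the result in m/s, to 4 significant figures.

v ≈ 384.7 m/s

Semi-major axis a = (r_p + r_a)/2 = 1205.0 km = 1.205×10⁶ m.
Vis-viva: v² = μ(2/r − 1/a) = 1.080×10¹¹ × (2.200×10⁻⁶ − 8.299×10⁻⁷) = 1.480×10⁵ m²/s².
v = 384.7 m/s.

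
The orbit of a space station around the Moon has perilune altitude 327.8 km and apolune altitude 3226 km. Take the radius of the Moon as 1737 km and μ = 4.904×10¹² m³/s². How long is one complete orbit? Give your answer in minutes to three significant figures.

T ≈ 311 minutes

r_p = 1737 + 327.8 = 2064.8 km = 2.0648×10⁶ m.
r_a = 1737 + 3226 = 4963.0 km = 4.9630×10⁶ m.
Semi-major axis a = (r_p + r_a)/2 = (2064.8 + 4963.0)/2 = 3513.9 km = 3.514×10⁶ m.
By Kepler's third law T = 2π√(a³/μ) = 2π × 2.974×10³ = 1.869×10⁴ s.
= 311.5 minutes.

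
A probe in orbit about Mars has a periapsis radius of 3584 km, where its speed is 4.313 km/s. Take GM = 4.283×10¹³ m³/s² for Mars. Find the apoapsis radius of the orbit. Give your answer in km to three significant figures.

r_p = 3.584×10⁶ m.
Specific energy ε = v²/2 − μ/r = -2.649×10⁶ J/kg, so a = −μ/(2ε) = 8.083×10⁶ m.
The apsides satisfy r_p + r_a = 2a, so the apoapsis radius is 2a − r_p = 1.258×10⁷ m = 12582 km.

apoapsis radius ≈ 12600 km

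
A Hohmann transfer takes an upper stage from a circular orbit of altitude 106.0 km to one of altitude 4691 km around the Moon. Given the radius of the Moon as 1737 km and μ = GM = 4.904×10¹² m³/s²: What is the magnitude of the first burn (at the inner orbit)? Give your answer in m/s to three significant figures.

Δv ≈ 402 m/s

r₁ = 1737 + 106.0 = 1843.0 km = 1.8430×10⁶ m.
r₂ = 1737 + 4691 = 6428.0 km = 6.4280×10⁶ m.
Transfer ellipse a_t = (r₁ + r₂)/2 = 4.136×10⁶ m.
At r₁: circular v_c1 = √(μ/r₁) = 1631 m/s; transfer-perilune v_p = √[μ(2/r₁ − 1/a_t)] = 2034 m/s.
Δv₁ = v_p − v_c1 = 402.5 m/s.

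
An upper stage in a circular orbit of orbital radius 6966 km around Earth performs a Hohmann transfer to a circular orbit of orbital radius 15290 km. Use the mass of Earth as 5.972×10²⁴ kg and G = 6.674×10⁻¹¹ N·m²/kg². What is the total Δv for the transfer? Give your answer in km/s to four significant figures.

μ = GM = 6.674×10⁻¹¹ × 5.972×10²⁴ = 3.986×10¹⁴ m³/s².
r₁ = 6966 km = 6.966×10⁶ m.
r₂ = 15290 km = 1.529×10⁷ m.
Transfer ellipse a_t = (r₁ + r₂)/2 = 1.113×10⁷ m.
At r₁: circular v_c1 = √(μ/r₁) = 7564 m/s; transfer-perigee v_p = √[μ(2/r₁ − 1/a_t)] = 8867 m/s.
Δv₁ = v_p − v_c1 = 1302 m/s.
At r₂: circular v_c2 = √(μ/r₂) = 5106 m/s; transfer-apogee v_a = √[μ(2/r₂ − 1/a_t)] = 4040 m/s.
Δv₂ = v_c2 − v_a = 1066 m/s.
Total Δv = Δv₁ + Δv₂ = 2369 m/s = 2.369 km/s.

Δv_total ≈ 2.369 km/s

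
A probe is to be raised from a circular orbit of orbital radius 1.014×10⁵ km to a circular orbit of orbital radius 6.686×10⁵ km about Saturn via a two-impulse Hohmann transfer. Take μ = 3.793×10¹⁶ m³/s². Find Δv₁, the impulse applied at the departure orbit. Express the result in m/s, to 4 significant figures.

Δv ≈ 6147 m/s

r₁ = 1.014×10⁵ km = 1.014×10⁸ m.
r₂ = 6.686×10⁵ km = 6.686×10⁸ m.
Transfer ellipse a_t = (r₁ + r₂)/2 = 3.850×10⁸ m.
At r₁: circular v_c1 = √(μ/r₁) = 19340 m/s; transfer-perikrone v_p = √[μ(2/r₁ − 1/a_t)] = 25490 m/s.
Δv₁ = v_p − v_c1 = 6147 m/s.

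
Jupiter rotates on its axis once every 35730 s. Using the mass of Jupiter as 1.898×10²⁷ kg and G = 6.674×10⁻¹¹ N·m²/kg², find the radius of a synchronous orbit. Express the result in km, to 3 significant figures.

μ = GM = 6.674×10⁻¹¹ × 1.898×10²⁷ = 1.267×10¹⁷ m³/s².
A synchronous orbit has period T, so by Kepler's third law a = (μT²/4π²)^(1/3).
μT²/4π² = 1.267×10¹⁷ × (3.573×10⁴)² / 39.48 = 4.096×10²⁴ m³.
a = 1.600×10⁸ m = 1.6000×10⁵ km.

r_sync ≈ 1.60×10⁵ km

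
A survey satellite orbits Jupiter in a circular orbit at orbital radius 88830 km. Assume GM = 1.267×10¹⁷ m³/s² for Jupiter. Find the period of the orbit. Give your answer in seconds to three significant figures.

T ≈ 14800 seconds

r = 88830 km = 8.883×10⁷ m.
Kepler's third law: T = 2π√(r³/μ) = 2π√((8.883×10⁷)³ / 1.267×10¹⁷).
r³/μ = 5.532×10⁶ s², so T = 2π × 2.352×10³ = 1.478×10⁴ s.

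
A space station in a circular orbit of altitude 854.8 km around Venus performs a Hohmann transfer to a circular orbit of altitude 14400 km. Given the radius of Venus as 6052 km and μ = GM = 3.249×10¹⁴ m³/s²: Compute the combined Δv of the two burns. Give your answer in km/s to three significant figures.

r₁ = 6052 + 854.8 = 6906.8 km = 6.9068×10⁶ m.
r₂ = 6052 + 14400 = 20452 km = 2.0452×10⁷ m.
Transfer ellipse a_t = (r₁ + r₂)/2 = 1.368×10⁷ m.
At r₁: circular v_c1 = √(μ/r₁) = 6859 m/s; transfer-periapsis v_p = √[μ(2/r₁ − 1/a_t)] = 8386 m/s.
Δv₁ = v_p − v_c1 = 1528 m/s.
At r₂: circular v_c2 = √(μ/r₂) = 3986 m/s; transfer-apoapsis v_a = √[μ(2/r₂ − 1/a_t)] = 2832 m/s.
Δv₂ = v_c2 − v_a = 1154 m/s.
Total Δv = Δv₁ + Δv₂ = 2681 m/s = 2.681 km/s.

Δv_total ≈ 2.68 km/s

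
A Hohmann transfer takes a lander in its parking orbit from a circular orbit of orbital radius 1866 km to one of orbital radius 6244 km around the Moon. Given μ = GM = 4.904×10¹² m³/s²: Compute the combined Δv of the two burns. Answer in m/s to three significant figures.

r₁ = 1866 km = 1.866×10⁶ m.
r₂ = 6244 km = 6.244×10⁶ m.
Transfer ellipse a_t = (r₁ + r₂)/2 = 4.055×10⁶ m.
At r₁: circular v_c1 = √(μ/r₁) = 1621 m/s; transfer-perilune v_p = √[μ(2/r₁ − 1/a_t)] = 2012 m/s.
Δv₁ = v_p − v_c1 = 390.5 m/s.
At r₂: circular v_c2 = √(μ/r₂) = 886.2 m/s; transfer-apolune v_a = √[μ(2/r₂ − 1/a_t)] = 601.2 m/s.
Δv₂ = v_c2 − v_a = 285.0 m/s.
Total Δv = Δv₁ + Δv₂ = 675.6 m/s.

Δv_total ≈ 676 m/s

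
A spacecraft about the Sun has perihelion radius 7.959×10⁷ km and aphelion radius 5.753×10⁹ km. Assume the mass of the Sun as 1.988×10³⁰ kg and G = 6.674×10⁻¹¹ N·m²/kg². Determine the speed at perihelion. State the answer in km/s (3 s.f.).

v ≈ 57.3 km/s

μ = GM = 6.674×10⁻¹¹ × 1.988×10³⁰ = 1.327×10²⁰ m³/s².
Semi-major axis a = (r_p + r_a)/2 = 2.9163×10⁹ km = 2.916×10¹² m.
Vis-viva: v² = μ(2/r − 1/a) = 1.327×10²⁰ × (2.513×10⁻¹¹ − 3.429×10⁻¹³) = 3.289×10⁹ m²/s².
v = 57350 m/s = 57.35 km/s.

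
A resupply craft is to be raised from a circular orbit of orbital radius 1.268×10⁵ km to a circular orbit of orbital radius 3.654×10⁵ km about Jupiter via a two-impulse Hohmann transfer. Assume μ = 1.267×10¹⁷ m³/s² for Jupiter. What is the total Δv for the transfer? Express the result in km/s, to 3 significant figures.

r₁ = 1.268×10⁵ km = 1.268×10⁸ m.
r₂ = 3.654×10⁵ km = 3.654×10⁸ m.
Transfer ellipse a_t = (r₁ + r₂)/2 = 2.461×10⁸ m.
At r₁: circular v_c1 = √(μ/r₁) = 31610 m/s; transfer-perijove v_p = √[μ(2/r₁ − 1/a_t)] = 38520 m/s.
Δv₁ = v_p − v_c1 = 6907 m/s.
At r₂: circular v_c2 = √(μ/r₂) = 18620 m/s; transfer-apojove v_a = √[μ(2/r₂ − 1/a_t)] = 13370 m/s.
Δv₂ = v_c2 − v_a = 5255 m/s.
Total Δv = Δv₁ + Δv₂ = 12160 m/s = 12.16 km/s.

Δv_total ≈ 12.2 km/s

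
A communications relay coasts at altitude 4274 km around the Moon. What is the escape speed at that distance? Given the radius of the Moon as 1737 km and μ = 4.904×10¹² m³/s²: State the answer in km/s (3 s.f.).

v_esc ≈ 1.28 km/s

r = 1737 + 4274 = 6011.0 km = 6.0110×10⁶ m.
Escape speed v_esc = √(2μ/r) = √(2 × 4.904×10¹² / 6.011×10⁶) = √(1.632×10⁶) = 1277 m/s.
= 1.277 km/s.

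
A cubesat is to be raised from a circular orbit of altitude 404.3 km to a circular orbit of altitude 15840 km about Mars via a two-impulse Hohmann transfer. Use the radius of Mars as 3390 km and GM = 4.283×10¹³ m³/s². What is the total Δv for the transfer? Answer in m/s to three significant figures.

Δv_total ≈ 1620 m/s

r₁ = 3390 + 404.3 = 3794.3 km = 3.7943×10⁶ m.
r₂ = 3390 + 15840 = 19230 km = 1.9230×10⁷ m.
Transfer ellipse a_t = (r₁ + r₂)/2 = 1.151×10⁷ m.
At r₁: circular v_c1 = √(μ/r₁) = 3360 m/s; transfer-periapsis v_p = √[μ(2/r₁ − 1/a_t)] = 4342 m/s.
Δv₁ = v_p − v_c1 = 982.5 m/s.
At r₂: circular v_c2 = √(μ/r₂) = 1492 m/s; transfer-apoapsis v_a = √[μ(2/r₂ − 1/a_t)] = 856.8 m/s.
Δv₂ = v_c2 − v_a = 635.6 m/s.
Total Δv = Δv₁ + Δv₂ = 1618 m/s.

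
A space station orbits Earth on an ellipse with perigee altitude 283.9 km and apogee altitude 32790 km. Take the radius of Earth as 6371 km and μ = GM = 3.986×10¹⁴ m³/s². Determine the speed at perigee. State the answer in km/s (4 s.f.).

v ≈ 10.12 km/s

r_p = 6371 + 283.9 = 6654.9 km = 6.6549×10⁶ m.
r_a = 6371 + 32790 = 39161 km = 3.9161×10⁷ m.
Semi-major axis a = (r_p + r_a)/2 = 22908 km = 2.291×10⁷ m.
Vis-viva: v² = μ(2/r − 1/a) = 3.986×10¹⁴ × (3.005×10⁻⁷ − 4.365×10⁻⁸) = 1.024×10⁸ m²/s².
v = 10120 m/s = 10.12 km/s.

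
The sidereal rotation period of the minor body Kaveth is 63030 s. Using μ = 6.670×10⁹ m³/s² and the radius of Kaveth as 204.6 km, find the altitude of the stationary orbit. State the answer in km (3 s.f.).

A synchronous orbit has period T, so by Kepler's third law a = (μT²/4π²)^(1/3).
μT²/4π² = 6.670×10⁹ × (6.303×10⁴)² / 39.48 = 6.712×10¹⁷ m³.
a = 8.756×10⁵ m = 875.56 km.
Altitude h = a − R = 875.56 − 204.6 = 670.96 km.

h_sync ≈ 671 km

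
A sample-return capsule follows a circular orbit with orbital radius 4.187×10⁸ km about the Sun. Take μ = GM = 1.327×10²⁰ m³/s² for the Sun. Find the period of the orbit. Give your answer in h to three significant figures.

r = 4.187×10⁸ km = 4.187×10¹¹ m.
Kepler's third law: T = 2π√(r³/μ) = 2π√((4.187×10¹¹)³ / 1.327×10²⁰).
r³/μ = 5.531×10¹⁴ s², so T = 2π × 2.352×10⁷ = 1.478×10⁸ s.
Converting: 1.478×10⁸ s ÷ 3600 = 41050 h.

T ≈ 41000 h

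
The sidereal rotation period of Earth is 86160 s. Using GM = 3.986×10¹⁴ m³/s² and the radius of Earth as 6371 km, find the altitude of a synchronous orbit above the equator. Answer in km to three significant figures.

A synchronous orbit has period T, so by Kepler's third law a = (μT²/4π²)^(1/3).
μT²/4π² = 3.986×10¹⁴ × (8.616×10⁴)² / 39.48 = 7.495×10²² m³.
a = 4.216×10⁷ m = 42163 km.
Altitude h = a − R = 42163 − 6371 = 35792 km.

h_sync ≈ 35800 km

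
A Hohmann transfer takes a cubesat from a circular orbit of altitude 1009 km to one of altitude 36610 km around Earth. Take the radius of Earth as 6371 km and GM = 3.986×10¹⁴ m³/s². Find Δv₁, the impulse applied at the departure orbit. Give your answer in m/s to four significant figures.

r₁ = 6371 + 1009 = 7380.0 km = 7.3800×10⁶ m.
r₂ = 6371 + 36610 = 42981 km = 4.2981×10⁷ m.
Transfer ellipse a_t = (r₁ + r₂)/2 = 2.518×10⁷ m.
At r₁: circular v_c1 = √(μ/r₁) = 7349 m/s; transfer-perigee v_p = √[μ(2/r₁ − 1/a_t)] = 9602 m/s.
Δv₁ = v_p − v_c1 = 2252 m/s.

Δv ≈ 2252 m/s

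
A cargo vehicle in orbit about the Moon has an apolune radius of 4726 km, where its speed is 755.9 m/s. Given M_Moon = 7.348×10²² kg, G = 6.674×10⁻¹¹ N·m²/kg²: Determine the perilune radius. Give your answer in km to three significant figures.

perilune radius ≈ 1800 km

μ = GM = 6.674×10⁻¹¹ × 7.348×10²² = 4.904×10¹² m³/s².
r_a = 4.726×10⁶ m.
Specific energy ε = v²/2 − μ/r = -7.520×10⁵ J/kg, so a = −μ/(2ε) = 3.261×10⁶ m.
The apsides satisfy r_p + r_a = 2a, so the perilune radius is 2a − r_a = 1.795×10⁶ m = 1795.5 km.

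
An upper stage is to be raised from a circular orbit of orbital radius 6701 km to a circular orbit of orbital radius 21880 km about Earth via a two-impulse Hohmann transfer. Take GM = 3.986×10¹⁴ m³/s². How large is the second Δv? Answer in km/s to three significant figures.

Δv ≈ 1.35 km/s

r₁ = 6701 km = 6.701×10⁶ m.
r₂ = 21880 km = 2.188×10⁷ m.
Transfer ellipse a_t = (r₁ + r₂)/2 = 1.429×10⁷ m.
At r₁: circular v_c1 = √(μ/r₁) = 7713 m/s; transfer-perigee v_p = √[μ(2/r₁ − 1/a_t)] = 9543 m/s.
At r₂: circular v_c2 = √(μ/r₂) = 4268 m/s; transfer-apogee v_a = √[μ(2/r₂ − 1/a_t)] = 2923 m/s.
Δv₂ = v_c2 − v_a = 1345 m/s.
= 1.345 km/s.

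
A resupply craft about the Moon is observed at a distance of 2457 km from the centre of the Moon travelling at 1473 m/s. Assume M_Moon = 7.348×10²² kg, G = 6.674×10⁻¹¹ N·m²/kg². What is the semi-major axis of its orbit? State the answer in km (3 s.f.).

a ≈ 2690 km

μ = GM = 6.674×10⁻¹¹ × 7.348×10²² = 4.904×10¹² m³/s².
r = 2.457×10⁶ m.
Vis-viva rearranged: 1/a = 2/r − v²/μ = 8.140×10⁻⁷ − 4.424×10⁻⁷ = 3.716×10⁻⁷ m⁻¹.
a = 2.691×10⁶ m = 2691.3 km.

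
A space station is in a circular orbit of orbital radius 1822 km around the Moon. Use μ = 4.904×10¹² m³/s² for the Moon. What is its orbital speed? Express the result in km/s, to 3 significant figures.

v ≈ 1.64 km/s

r = 1822 km = 1.822×10⁶ m.
For a circular orbit v = √(μ/r) = √(4.904×10¹² / 1.822×10⁶) = √(2.692×10⁶) = 1641 m/s.
That is 1.641 km/s.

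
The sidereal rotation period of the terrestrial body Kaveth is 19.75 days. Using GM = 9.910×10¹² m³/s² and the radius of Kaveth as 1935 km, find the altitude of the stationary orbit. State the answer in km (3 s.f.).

h_sync ≈ 88100 km

T = 19.75 days = 1.706×10⁶ s.
A synchronous orbit has period T, so by Kepler's third law a = (μT²/4π²)^(1/3).
μT²/4π² = 9.910×10¹² × (1.706×10⁶)² / 39.48 = 7.309×10²³ m³.
a = 9.008×10⁷ m = 90079 km.
Altitude h = a − R = 90079 − 1935 = 88144 km.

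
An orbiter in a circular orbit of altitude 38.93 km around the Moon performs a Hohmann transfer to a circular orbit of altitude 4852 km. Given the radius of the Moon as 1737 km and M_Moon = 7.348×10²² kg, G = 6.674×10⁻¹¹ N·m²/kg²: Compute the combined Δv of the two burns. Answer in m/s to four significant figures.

μ = GM = 6.674×10⁻¹¹ × 7.348×10²² = 4.904×10¹² m³/s².
r₁ = 1737 + 38.93 = 1775.9 km = 1.7759×10⁶ m.
r₂ = 1737 + 4852 = 6589.0 km = 6.5890×10⁶ m.
Transfer ellipse a_t = (r₁ + r₂)/2 = 4.182×10⁶ m.
At r₁: circular v_c1 = √(μ/r₁) = 1662 m/s; transfer-perilune v_p = √[μ(2/r₁ − 1/a_t)] = 2086 m/s.
Δv₁ = v_p − v_c1 = 424.0 m/s.
At r₂: circular v_c2 = √(μ/r₂) = 862.7 m/s; transfer-apolune v_a = √[μ(2/r₂ − 1/a_t)] = 562.2 m/s.
Δv₂ = v_c2 − v_a = 300.5 m/s.
Total Δv = Δv₁ + Δv₂ = 724.5 m/s.

Δv_total ≈ 724.5 m/s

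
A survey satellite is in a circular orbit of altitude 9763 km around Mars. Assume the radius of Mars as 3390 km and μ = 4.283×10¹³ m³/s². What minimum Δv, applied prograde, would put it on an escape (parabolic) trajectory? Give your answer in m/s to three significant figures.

Δv ≈ 747 m/s

r = 3390 + 9763 = 13153 km = 1.3153×10⁷ m.
Circular speed v_c = √(μ/r) = 1805 m/s.
Escape speed v_esc = √(2μ/r) = √2 × v_c = 2552 m/s.
Δv = v_esc − v_c = 747.5 m/s.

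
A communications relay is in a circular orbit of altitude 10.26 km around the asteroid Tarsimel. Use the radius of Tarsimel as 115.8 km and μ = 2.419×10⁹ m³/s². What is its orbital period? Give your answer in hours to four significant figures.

T ≈ 1.588 hours

r = 115.8 + 10.26 = 126.06 km = 1.2606×10⁵ m.
Kepler's third law: T = 2π√(r³/μ) = 2π√((1.261×10⁵)³ / 2.419×10⁹).
r³/μ = 8.281×10⁵ s², so T = 2π × 9.100×10² = 5.718×10³ s.
Converting: 5.718×10³ s ÷ 3600 = 1.588 hours.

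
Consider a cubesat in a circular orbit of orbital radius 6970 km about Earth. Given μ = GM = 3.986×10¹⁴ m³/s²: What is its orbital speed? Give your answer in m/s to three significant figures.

v ≈ 7560 m/s

r = 6970 km = 6.970×10⁶ m.
For a circular orbit v = √(μ/r) = √(3.986×10¹⁴ / 6.970×10⁶) = √(5.719×10⁷) = 7562 m/s.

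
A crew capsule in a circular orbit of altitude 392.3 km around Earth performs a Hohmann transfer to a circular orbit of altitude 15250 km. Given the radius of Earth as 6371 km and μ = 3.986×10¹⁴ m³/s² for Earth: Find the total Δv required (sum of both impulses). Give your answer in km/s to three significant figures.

Δv_total ≈ 3.13 km/s

r₁ = 6371 + 392.3 = 6763.3 km = 6.7633×10⁶ m.
r₂ = 6371 + 15250 = 21621 km = 2.1621×10⁷ m.
Transfer ellipse a_t = (r₁ + r₂)/2 = 1.419×10⁷ m.
At r₁: circular v_c1 = √(μ/r₁) = 7677 m/s; transfer-perigee v_p = √[μ(2/r₁ − 1/a_t)] = 9476 m/s.
Δv₁ = v_p − v_c1 = 1799 m/s.
At r₂: circular v_c2 = √(μ/r₂) = 4294 m/s; transfer-apogee v_a = √[μ(2/r₂ − 1/a_t)] = 2964 m/s.
Δv₂ = v_c2 − v_a = 1330 m/s.
Total Δv = Δv₁ + Δv₂ = 3128 m/s = 3.128 km/s.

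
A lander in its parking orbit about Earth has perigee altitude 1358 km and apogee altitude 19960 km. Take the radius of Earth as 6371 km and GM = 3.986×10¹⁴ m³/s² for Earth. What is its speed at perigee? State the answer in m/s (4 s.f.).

v ≈ 8930 m/s

r_p = 6371 + 1358 = 7729.0 km = 7.7290×10⁶ m.
r_a = 6371 + 19960 = 26331 km = 2.6331×10⁷ m.
Semi-major axis a = (r_p + r_a)/2 = 17030 km = 1.703×10⁷ m.
Vis-viva: v² = μ(2/r − 1/a) = 3.986×10¹⁴ × (2.588×10⁻⁷ − 5.872×10⁻⁸) = 7.974×10⁷ m²/s².
v = 8930 m/s.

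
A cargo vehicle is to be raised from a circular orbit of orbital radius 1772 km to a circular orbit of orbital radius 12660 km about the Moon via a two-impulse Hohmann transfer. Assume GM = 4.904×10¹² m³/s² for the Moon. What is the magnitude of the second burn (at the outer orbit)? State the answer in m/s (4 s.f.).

r₁ = 1772 km = 1.772×10⁶ m.
r₂ = 12660 km = 1.266×10⁷ m.
Transfer ellipse a_t = (r₁ + r₂)/2 = 7.216×10⁶ m.
At r₁: circular v_c1 = √(μ/r₁) = 1664 m/s; transfer-perilune v_p = √[μ(2/r₁ − 1/a_t)] = 2203 m/s.
At r₂: circular v_c2 = √(μ/r₂) = 622.4 m/s; transfer-apolune v_a = √[μ(2/r₂ − 1/a_t)] = 308.4 m/s.
Δv₂ = v_c2 − v_a = 314.0 m/s.

Δv ≈ 314.0 m/s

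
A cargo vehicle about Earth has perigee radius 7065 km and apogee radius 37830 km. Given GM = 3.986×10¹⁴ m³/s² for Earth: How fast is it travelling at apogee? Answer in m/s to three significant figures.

v ≈ 1820 m/s

Semi-major axis a = (r_p + r_a)/2 = 22448 km = 2.245×10⁷ m.
Vis-viva: v² = μ(2/r − 1/a) = 3.986×10¹⁴ × (5.287×10⁻⁸ − 4.455×10⁻⁸) = 3.316×10⁶ m²/s².
v = 1821 m/s.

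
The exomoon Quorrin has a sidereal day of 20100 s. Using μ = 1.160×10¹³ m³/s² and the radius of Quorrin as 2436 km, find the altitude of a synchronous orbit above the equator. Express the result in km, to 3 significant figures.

h_sync ≈ 2480 km

A synchronous orbit has period T, so by Kepler's third law a = (μT²/4π²)^(1/3).
μT²/4π² = 1.160×10¹³ × (2.010×10⁴)² / 39.48 = 1.187×10²⁰ m³.
a = 4.915×10⁶ m = 4914.7 km.
Altitude h = a − R = 4914.7 − 2436 = 2478.7 km.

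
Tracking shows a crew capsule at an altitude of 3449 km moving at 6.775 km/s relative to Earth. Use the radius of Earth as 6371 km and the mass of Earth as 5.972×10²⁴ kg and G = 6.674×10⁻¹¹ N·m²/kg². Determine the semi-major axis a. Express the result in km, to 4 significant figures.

μ = GM = 6.674×10⁻¹¹ × 5.972×10²⁴ = 3.986×10¹⁴ m³/s².
r = 6371 + 3449 = 9820.0 km = 9.820×10⁶ m.
Vis-viva rearranged: 1/a = 2/r − v²/μ = 2.037×10⁻⁷ − 1.152×10⁻⁷ = 8.850×10⁻⁸ m⁻¹.
a = 1.130×10⁷ m = 11299 km.

a ≈ 11300 km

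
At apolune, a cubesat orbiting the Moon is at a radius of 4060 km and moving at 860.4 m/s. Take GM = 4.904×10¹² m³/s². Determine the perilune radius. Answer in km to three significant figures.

r_a = 4.060×10⁶ m.
Specific energy ε = v²/2 − μ/r = -8.377×10⁵ J/kg, so a = −μ/(2ε) = 2.927×10⁶ m.
The apsides satisfy r_p + r_a = 2a, so the perilune radius is 2a − r_a = 1.794×10⁶ m = 1793.9 km.

perilune radius ≈ 1790 km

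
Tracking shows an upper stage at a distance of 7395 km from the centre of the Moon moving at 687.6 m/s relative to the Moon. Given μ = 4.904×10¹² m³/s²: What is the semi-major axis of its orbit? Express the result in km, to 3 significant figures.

r = 7.395×10⁶ m.
Specific orbital energy ε = v²/2 − μ/r = (687.6)²/2 − 4.904×10¹²/7.395×10⁶ = -4.268×10⁵ J/kg.
Since ε = −μ/(2a), a = −μ/(2ε) = 5.746×10⁶ m = 5745.7 km.

a ≈ 5750 km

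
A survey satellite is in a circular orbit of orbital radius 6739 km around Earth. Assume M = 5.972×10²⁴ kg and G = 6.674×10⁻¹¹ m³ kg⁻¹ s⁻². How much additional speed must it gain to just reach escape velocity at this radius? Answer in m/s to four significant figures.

μ = GM = 6.674×10⁻¹¹ × 5.972×10²⁴ = 3.986×10¹⁴ m³/s².
r = 6739 km = 6.739×10⁶ m.
Circular speed v_c = √(μ/r) = 7691 m/s.
Escape speed v_esc = √(2μ/r) = √2 × v_c = 10880 m/s.
Δv = v_esc − v_c = 3186 m/s.

Δv ≈ 3186 m/s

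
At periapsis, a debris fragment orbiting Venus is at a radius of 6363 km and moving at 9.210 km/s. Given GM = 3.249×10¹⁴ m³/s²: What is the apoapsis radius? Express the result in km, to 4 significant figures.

apoapsis radius ≈ 31200 km

r_p = 6.363×10⁶ m.
Specific energy ε = v²/2 − μ/r = -8.649×10⁶ J/kg, so a = −μ/(2ε) = 1.878×10⁷ m.
The apsides satisfy r_p + r_a = 2a, so the apoapsis radius is 2a − r_p = 3.120×10⁷ m = 31203 km.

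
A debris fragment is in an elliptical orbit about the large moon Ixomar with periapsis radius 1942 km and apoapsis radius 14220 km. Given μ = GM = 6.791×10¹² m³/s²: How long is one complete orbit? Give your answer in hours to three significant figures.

Semi-major axis a = (r_p + r_a)/2 = (1942.0 + 14220)/2 = 8081.0 km = 8.081×10⁶ m.
By Kepler's third law T = 2π√(a³/μ) = 2π × 8.815×10³ = 5.539×10⁴ s.
= 15.39 hours.

T ≈ 15.4 hours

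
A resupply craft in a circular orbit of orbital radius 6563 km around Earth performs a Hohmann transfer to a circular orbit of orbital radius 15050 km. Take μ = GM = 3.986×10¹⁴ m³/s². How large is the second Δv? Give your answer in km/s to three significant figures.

r₁ = 6563 km = 6.563×10⁶ m.
r₂ = 15050 km = 1.505×10⁷ m.
Transfer ellipse a_t = (r₁ + r₂)/2 = 1.081×10⁷ m.
At r₁: circular v_c1 = √(μ/r₁) = 7793 m/s; transfer-perigee v_p = √[μ(2/r₁ − 1/a_t)] = 9197 m/s.
At r₂: circular v_c2 = √(μ/r₂) = 5146 m/s; transfer-apogee v_a = √[μ(2/r₂ − 1/a_t)] = 4011 m/s.
Δv₂ = v_c2 − v_a = 1136 m/s.
= 1.136 km/s.

Δv ≈ 1.14 km/s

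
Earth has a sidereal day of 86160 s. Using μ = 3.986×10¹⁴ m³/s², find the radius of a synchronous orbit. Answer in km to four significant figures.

A synchronous orbit has period T, so by Kepler's third law a = (μT²/4π²)^(1/3).
μT²/4π² = 3.986×10¹⁴ × (8.616×10⁴)² / 39.48 = 7.495×10²² m³.
a = 4.216×10⁷ m = 42163 km.

r_sync ≈ 42160 km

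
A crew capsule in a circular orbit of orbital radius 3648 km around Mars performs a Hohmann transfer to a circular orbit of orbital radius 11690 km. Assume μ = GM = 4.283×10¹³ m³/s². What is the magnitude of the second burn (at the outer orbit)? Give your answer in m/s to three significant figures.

Δv ≈ 594 m/s

r₁ = 3648 km = 3.648×10⁶ m.
r₂ = 11690 km = 1.169×10⁷ m.
Transfer ellipse a_t = (r₁ + r₂)/2 = 7.669×10⁶ m.
At r₁: circular v_c1 = √(μ/r₁) = 3426 m/s; transfer-periapsis v_p = √[μ(2/r₁ − 1/a_t)] = 4230 m/s.
At r₂: circular v_c2 = √(μ/r₂) = 1914 m/s; transfer-apoapsis v_a = √[μ(2/r₂ − 1/a_t)] = 1320 m/s.
Δv₂ = v_c2 − v_a = 594.0 m/s.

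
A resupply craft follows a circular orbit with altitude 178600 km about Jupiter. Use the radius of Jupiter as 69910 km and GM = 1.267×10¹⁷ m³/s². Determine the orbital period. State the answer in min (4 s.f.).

T ≈ 1153 min

r = 69910 + 178600 = 248510 km = 2.4851×10⁸ m.
Kepler's third law: T = 2π√(r³/μ) = 2π√((2.485×10⁸)³ / 1.267×10¹⁷).
r³/μ = 1.211×10⁸ s², so T = 2π × 1.101×10⁴ = 6.915×10⁴ s.
Converting: 6.915×10⁴ s ÷ 60.00 = 1153 min.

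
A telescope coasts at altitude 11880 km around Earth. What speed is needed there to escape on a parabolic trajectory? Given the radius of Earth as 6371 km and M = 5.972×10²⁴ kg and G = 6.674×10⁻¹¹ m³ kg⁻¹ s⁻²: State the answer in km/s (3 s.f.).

μ = GM = 6.674×10⁻¹¹ × 5.972×10²⁴ = 3.986×10¹⁴ m³/s².
r = 6371 + 11880 = 18251 km = 1.8251×10⁷ m.
Escape speed v_esc = √(2μ/r) = √(2 × 3.986×10¹⁴ / 1.825×10⁷) = √(4.368×10⁷) = 6609 m/s.
= 6.609 km/s.

v_esc ≈ 6.61 km/s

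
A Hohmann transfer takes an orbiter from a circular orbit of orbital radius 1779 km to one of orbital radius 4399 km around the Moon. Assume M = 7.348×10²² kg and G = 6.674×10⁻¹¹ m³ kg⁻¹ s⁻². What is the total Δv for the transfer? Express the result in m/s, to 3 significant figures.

μ = GM = 6.674×10⁻¹¹ × 7.348×10²² = 4.904×10¹² m³/s².
r₁ = 1779 km = 1.779×10⁶ m.
r₂ = 4399 km = 4.399×10⁶ m.
Transfer ellipse a_t = (r₁ + r₂)/2 = 3.089×10⁶ m.
At r₁: circular v_c1 = √(μ/r₁) = 1660 m/s; transfer-perilune v_p = √[μ(2/r₁ − 1/a_t)] = 1981 m/s.
Δv₁ = v_p − v_c1 = 321.0 m/s.
At r₂: circular v_c2 = √(μ/r₂) = 1056 m/s; transfer-apolune v_a = √[μ(2/r₂ − 1/a_t)] = 801.3 m/s.
Δv₂ = v_c2 − v_a = 254.6 m/s.
Total Δv = Δv₁ + Δv₂ = 575.6 m/s.

Δv_total ≈ 576 m/s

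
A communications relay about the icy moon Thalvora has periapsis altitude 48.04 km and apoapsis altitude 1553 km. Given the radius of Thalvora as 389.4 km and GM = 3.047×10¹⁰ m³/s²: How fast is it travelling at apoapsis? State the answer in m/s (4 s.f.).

r_p = 389.4 + 48.04 = 437.44 km = 4.3744×10⁵ m.
r_a = 389.4 + 1553 = 1942.4 km = 1.9424×10⁶ m.
Semi-major axis a = (r_p + r_a)/2 = 1189.9 km = 1.190×10⁶ m.
Vis-viva: v² = μ(2/r − 1/a) = 3.047×10¹⁰ × (1.030×10⁻⁶ − 8.404×10⁻⁷) = 5.767×10³ m²/s².
v = 75.94 m/s.

v ≈ 75.94 m/s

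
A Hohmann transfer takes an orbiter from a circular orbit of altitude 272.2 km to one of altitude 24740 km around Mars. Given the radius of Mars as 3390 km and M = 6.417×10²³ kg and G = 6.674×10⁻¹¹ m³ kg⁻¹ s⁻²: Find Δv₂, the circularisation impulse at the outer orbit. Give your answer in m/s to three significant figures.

μ = GM = 6.674×10⁻¹¹ × 6.417×10²³ = 4.283×10¹³ m³/s².
r₁ = 3390 + 272.2 = 3662.2 km = 3.6622×10⁶ m.
r₂ = 3390 + 24740 = 28130 km = 2.8130×10⁷ m.
Transfer ellipse a_t = (r₁ + r₂)/2 = 1.590×10⁷ m.
At r₁: circular v_c1 = √(μ/r₁) = 3420 m/s; transfer-periapsis v_p = √[μ(2/r₁ − 1/a_t)] = 4549 m/s.
At r₂: circular v_c2 = √(μ/r₂) = 1234 m/s; transfer-apoapsis v_a = √[μ(2/r₂ − 1/a_t)] = 592.2 m/s.
Δv₂ = v_c2 − v_a = 641.6 m/s.

Δv ≈ 642 m/s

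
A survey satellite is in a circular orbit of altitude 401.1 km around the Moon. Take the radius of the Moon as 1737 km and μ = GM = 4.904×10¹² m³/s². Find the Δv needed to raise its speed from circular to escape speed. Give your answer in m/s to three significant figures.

Δv ≈ 627 m/s

r = 1737 + 401.1 = 2138.1 km = 2.1381×10⁶ m.
Circular speed v_c = √(μ/r) = 1514 m/s.
Escape speed v_esc = √(2μ/r) = √2 × v_c = 2142 m/s.
Δv = v_esc − v_c = 627.3 m/s.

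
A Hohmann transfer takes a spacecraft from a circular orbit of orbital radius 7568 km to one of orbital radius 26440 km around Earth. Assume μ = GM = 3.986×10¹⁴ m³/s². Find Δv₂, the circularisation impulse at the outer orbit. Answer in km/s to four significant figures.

Δv ≈ 1.292 km/s

r₁ = 7568 km = 7.568×10⁶ m.
r₂ = 26440 km = 2.644×10⁷ m.
Transfer ellipse a_t = (r₁ + r₂)/2 = 1.700×10⁷ m.
At r₁: circular v_c1 = √(μ/r₁) = 7257 m/s; transfer-perigee v_p = √[μ(2/r₁ − 1/a_t)] = 9050 m/s.
At r₂: circular v_c2 = √(μ/r₂) = 3883 m/s; transfer-apogee v_a = √[μ(2/r₂ − 1/a_t)] = 2590 m/s.
Δv₂ = v_c2 − v_a = 1292 m/s.
= 1.292 km/s.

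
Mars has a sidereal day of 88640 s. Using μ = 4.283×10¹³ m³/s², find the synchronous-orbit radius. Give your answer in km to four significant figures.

A synchronous orbit has period T, so by Kepler's third law a = (μT²/4π²)^(1/3).
μT²/4π² = 4.283×10¹³ × (8.864×10⁴)² / 39.48 = 8.524×10²¹ m³.
a = 2.043×10⁷ m = 20428 km.

r_sync ≈ 20430 km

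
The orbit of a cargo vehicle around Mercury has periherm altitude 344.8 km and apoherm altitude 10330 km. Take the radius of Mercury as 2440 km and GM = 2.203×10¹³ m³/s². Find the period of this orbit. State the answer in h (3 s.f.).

T ≈ 8.07 h

r_p = 2440 + 344.8 = 2784.8 km = 2.7848×10⁶ m.
r_a = 2440 + 10330 = 12770 km = 1.2770×10⁷ m.
Semi-major axis a = (r_p + r_a)/2 = (2784.8 + 12770)/2 = 7777.4 km = 7.777×10⁶ m.
By Kepler's third law T = 2π√(a³/μ) = 2π × 4.621×10³ = 2.904×10⁴ s.
= 8.065 h.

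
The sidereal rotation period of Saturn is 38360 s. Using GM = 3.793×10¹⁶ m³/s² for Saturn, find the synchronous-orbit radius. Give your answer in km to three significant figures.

A synchronous orbit has period T, so by Kepler's third law a = (μT²/4π²)^(1/3).
μT²/4π² = 3.793×10¹⁶ × (3.836×10⁴)² / 39.48 = 1.414×10²⁴ m³.
a = 1.122×10⁸ m = 1.1223×10⁵ km.

r_sync ≈ 1.12×10⁵ km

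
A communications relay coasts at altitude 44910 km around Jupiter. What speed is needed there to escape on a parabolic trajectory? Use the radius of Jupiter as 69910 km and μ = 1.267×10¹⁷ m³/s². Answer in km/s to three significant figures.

r = 69910 + 44910 = 114820 km = 1.1482×10⁸ m.
Escape speed v_esc = √(2μ/r) = √(2 × 1.267×10¹⁷ / 1.148×10⁸) = √(2.207×10⁹) = 46980 m/s.
= 46.98 km/s.

v_esc ≈ 47.0 km/s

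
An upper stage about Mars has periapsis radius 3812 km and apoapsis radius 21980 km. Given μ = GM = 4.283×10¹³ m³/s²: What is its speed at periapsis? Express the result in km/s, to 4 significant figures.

v ≈ 4.376 km/s

Semi-major axis a = (r_p + r_a)/2 = 12896 km = 1.290×10⁷ m.
Vis-viva: v² = μ(2/r − 1/a) = 4.283×10¹³ × (5.247×10⁻⁷ − 7.754×10⁻⁸) = 1.915×10⁷ m²/s².
v = 4376 m/s = 4.376 km/s.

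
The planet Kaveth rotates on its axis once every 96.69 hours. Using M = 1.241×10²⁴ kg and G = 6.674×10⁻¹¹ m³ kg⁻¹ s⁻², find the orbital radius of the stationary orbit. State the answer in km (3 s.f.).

r_sync ≈ 63300 km

μ = GM = 6.674×10⁻¹¹ × 1.241×10²⁴ = 8.282×10¹³ m³/s².
T = 96.69 hours = 3.481×10⁵ s.
A synchronous orbit has period T, so by Kepler's third law a = (μT²/4π²)^(1/3).
μT²/4π² = 8.282×10¹³ × (3.481×10⁵)² / 39.48 = 2.542×10²³ m³.
a = 6.335×10⁷ m = 63346 km.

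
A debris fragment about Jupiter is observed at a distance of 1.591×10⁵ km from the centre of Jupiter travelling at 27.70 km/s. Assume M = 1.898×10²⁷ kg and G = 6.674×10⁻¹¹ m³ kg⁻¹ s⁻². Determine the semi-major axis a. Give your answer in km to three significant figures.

a ≈ 1.54×10⁵ km

μ = GM = 6.674×10⁻¹¹ × 1.898×10²⁷ = 1.267×10¹⁷ m³/s².
r = 1.591×10⁸ m.
Specific orbital energy ε = v²/2 − μ/r = (27700)²/2 − 1.267×10¹⁷/1.591×10⁸ = -4.125×10⁸ J/kg.
Since ε = −μ/(2a), a = −μ/(2ε) = 1.535×10⁸ m = 1.5353×10⁵ km.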